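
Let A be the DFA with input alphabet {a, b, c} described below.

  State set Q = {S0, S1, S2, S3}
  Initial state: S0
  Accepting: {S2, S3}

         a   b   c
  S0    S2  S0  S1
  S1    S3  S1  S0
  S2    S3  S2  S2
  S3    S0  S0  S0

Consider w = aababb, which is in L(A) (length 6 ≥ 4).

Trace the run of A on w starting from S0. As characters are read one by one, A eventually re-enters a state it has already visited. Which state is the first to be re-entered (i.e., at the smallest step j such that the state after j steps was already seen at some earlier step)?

Run of A on w = a a b a b b:
  step 0: S0  (start)
  step 1: S2  (read a: S0→S2)
  step 2: S3  (read a: S2→S3)
  step 3: S0  (read b: S3→S0)   ← first repeat (S0 seen earlier)
  step 4: S2  (read a: S0→S2)
  step 5: S2  (read b: S2→S2)
  step 6: S2  (read b: S2→S2)

The earliest repeat is at step j = 3: A is in S0, which it already visited at step i = 0.

S0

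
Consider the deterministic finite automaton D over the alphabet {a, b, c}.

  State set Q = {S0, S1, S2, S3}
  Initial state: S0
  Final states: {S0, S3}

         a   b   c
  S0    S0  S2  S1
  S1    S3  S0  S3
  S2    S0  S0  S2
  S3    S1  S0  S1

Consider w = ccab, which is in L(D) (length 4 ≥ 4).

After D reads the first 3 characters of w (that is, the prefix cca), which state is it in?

S1

State sequence: S0 -c-> S1 -c-> S3 -a-> S1

After reading 3 characters, D is in state S1.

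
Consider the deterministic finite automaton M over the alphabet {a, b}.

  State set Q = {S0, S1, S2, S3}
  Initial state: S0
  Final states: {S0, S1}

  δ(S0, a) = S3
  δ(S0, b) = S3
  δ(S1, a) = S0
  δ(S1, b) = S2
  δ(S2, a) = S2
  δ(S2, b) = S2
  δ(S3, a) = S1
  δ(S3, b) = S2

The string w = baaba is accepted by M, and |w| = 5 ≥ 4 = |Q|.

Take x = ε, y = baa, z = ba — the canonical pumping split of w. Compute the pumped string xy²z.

xy^2z = ε·baa·baa·ba = baabaaba.
Reading y = baa takes M from S0 back to S0, so after x·y·y the machine is still in S0, and z then leads to the accepting state S1. Hence baabaaba ∈ L(M).

baabaaba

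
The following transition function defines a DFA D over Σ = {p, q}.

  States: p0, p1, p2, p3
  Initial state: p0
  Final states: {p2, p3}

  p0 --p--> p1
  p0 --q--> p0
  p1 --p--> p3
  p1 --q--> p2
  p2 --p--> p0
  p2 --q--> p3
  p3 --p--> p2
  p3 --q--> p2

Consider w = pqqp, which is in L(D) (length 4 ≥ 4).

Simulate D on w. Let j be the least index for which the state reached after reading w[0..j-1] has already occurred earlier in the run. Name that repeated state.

p2

State sequence: p0 -p-> p1 -q-> p2 -q-> p3 -p-> p2
First repeat at step 4: p2 was already visited.

The earliest repeat is at step j = 4: D is in p2, which it already visited at step i = 2.
The DFA has 4 states, so the proof of the pumping lemma guarantees a repeated state among the first 4+1 visited; the segment between the two visits is the pumpable y.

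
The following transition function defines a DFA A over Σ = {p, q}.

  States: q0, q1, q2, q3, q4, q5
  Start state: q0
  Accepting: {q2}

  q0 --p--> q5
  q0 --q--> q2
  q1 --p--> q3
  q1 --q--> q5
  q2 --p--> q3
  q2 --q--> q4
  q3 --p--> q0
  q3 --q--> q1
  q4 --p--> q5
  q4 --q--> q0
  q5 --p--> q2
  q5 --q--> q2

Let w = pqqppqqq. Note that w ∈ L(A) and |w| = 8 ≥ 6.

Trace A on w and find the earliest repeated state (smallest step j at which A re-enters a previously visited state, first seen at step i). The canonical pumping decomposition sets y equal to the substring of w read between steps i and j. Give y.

Run of A on w = p q q p p q q q:
  step 0: q0  (start)
  step 1: q5  (read p: q0→q5)
  step 2: q2  (read q: q5→q2)
  step 3: q4  (read q: q2→q4)
  step 4: q5  (read p: q4→q5)   ← first repeat (q5 seen earlier)
  step 5: q2  (read p: q5→q2)
  step 6: q4  (read q: q2→q4)
  step 7: q0  (read q: q4→q0)
  step 8: q2  (read q: q0→q2)

So i = 1, j = 4, giving x = w[0:1] = p, y = w[1:4] = qqp, z = w[4:8] = pqqq.
Check: |xy| = 4 ≤ 6 and |y| = 3 ≥ 1. Reading y takes A from q5 back to q5, so every xyⁱz is accepted.
Pumping length from the standard proof: p = 6 (the number of states). The repeated state found above gives |xy| = j ≤ 6 and |y| = j − i ≥ 1.

qqp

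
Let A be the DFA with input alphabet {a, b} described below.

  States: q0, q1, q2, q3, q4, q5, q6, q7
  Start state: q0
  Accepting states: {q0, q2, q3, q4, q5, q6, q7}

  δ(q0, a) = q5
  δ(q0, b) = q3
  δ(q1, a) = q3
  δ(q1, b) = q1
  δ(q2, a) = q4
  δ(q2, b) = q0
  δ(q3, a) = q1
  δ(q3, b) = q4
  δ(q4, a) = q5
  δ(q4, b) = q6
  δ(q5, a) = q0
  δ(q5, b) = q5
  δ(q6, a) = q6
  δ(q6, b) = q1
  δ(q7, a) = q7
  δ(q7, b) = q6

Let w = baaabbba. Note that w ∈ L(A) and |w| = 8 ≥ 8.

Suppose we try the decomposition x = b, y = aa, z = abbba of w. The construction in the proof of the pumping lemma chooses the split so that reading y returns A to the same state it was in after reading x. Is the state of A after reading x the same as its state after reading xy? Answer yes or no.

yes

Run of A on the first 3 characters of w = b a a:
  step 0: q0  (start)
  step 1: q3  (read b: q0→q3)
  step 2: q1  (read a: q3→q1)
  step 3: q3  (read a: q1→q3)

After x (step 1): q3. After xy (step 3): q3.
They match, so y = aa drives A around a cycle from q3 back to itself; pumping y any number of times keeps A in q3 before reading z, and xyⁱz ∈ L(A) for every i ≥ 0.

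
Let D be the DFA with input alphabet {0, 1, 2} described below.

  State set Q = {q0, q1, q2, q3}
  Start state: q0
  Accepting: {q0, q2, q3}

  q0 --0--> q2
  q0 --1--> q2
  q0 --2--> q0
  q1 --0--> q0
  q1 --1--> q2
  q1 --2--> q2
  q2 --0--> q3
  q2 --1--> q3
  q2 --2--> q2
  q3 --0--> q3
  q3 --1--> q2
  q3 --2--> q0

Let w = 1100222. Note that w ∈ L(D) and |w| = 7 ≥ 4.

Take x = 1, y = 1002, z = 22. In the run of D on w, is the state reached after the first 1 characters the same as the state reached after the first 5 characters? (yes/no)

State sequence: q0 -1-> q2 -1-> q3 -0-> q3 -0-> q3 -2-> q0

After x (step 1): q2. After xy (step 5): q0.
They differ (q2 ≠ q0), so y is not a cycle from the state after x; this split is not the one the pumping-lemma construction produces, and pumping y need not keep the string in L(D).

no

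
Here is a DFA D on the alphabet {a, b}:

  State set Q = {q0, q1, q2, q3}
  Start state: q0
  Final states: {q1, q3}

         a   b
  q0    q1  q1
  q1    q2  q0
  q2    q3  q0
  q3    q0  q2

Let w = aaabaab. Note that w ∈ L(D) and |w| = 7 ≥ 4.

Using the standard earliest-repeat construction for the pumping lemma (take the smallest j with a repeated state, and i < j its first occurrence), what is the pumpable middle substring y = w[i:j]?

Run of D on w = a a a b a a b:
  step 0: q0  (start)
  step 1: q1  (read a: q0→q1)
  step 2: q2  (read a: q1→q2)
  step 3: q3  (read a: q2→q3)
  step 4: q2  (read b: q3→q2)   ← first repeat (q2 seen earlier)
  step 5: q3  (read a: q2→q3)
  step 6: q0  (read a: q3→q0)
  step 7: q1  (read b: q0→q1)

So i = 2, j = 4, giving x = w[0:2] = aa, y = w[2:4] = ab, z = w[4:7] = aab.
Check: |xy| = 4 ≤ 4 and |y| = 2 ≥ 1. Reading y takes D from q2 back to q2, so every xyⁱz is accepted.

ab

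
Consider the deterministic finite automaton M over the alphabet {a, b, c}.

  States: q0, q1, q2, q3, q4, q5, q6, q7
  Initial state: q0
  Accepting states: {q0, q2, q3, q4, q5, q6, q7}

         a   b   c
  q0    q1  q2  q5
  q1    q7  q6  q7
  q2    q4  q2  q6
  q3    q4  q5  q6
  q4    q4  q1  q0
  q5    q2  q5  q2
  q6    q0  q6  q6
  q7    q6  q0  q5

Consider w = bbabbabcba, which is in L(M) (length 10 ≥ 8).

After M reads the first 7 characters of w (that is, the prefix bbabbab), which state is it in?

Run of M on the first 7 characters of w = b b a b b a b:
  step 0: q0  (start)
  step 1: q2  (read b: q0→q2)
  step 2: q2  (read b: q2→q2)
  step 3: q4  (read a: q2→q4)
  step 4: q1  (read b: q4→q1)
  step 5: q6  (read b: q1→q6)
  step 6: q0  (read a: q6→q0)
  step 7: q2  (read b: q0→q2)

After reading 7 characters, M is in state q2.

q2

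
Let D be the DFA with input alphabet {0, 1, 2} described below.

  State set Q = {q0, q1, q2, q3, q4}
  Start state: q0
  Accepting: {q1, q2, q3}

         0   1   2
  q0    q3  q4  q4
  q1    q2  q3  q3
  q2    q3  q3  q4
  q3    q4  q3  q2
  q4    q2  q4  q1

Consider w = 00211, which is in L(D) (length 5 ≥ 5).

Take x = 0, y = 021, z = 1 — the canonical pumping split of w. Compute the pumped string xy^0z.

01

xy⁰z = xz = 0·1 = 01.
Reading y = 021 takes D from q3 back to q3, so after x the machine is still in q3, and z then leads to the accepting state q3. Hence 01 ∈ L(D).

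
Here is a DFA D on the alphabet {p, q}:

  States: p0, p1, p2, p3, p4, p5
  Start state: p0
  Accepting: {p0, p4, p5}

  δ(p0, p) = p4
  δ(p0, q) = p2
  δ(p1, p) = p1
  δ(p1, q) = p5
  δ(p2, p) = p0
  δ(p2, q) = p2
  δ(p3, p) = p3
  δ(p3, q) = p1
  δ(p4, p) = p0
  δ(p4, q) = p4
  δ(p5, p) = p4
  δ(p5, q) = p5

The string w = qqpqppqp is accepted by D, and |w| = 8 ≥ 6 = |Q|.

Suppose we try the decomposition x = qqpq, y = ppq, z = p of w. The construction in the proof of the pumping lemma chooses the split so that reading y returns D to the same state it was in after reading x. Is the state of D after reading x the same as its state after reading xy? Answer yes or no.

no

State sequence: p0 -q-> p2 -q-> p2 -p-> p0 -q-> p2 -p-> p0 -p-> p4 -q-> p4

After x (step 4): p2. After xy (step 7): p4.
They differ (p2 ≠ p4), so y is not a cycle from the state after x; this split is not the one the pumping-lemma construction produces, and pumping y need not keep the string in L(D).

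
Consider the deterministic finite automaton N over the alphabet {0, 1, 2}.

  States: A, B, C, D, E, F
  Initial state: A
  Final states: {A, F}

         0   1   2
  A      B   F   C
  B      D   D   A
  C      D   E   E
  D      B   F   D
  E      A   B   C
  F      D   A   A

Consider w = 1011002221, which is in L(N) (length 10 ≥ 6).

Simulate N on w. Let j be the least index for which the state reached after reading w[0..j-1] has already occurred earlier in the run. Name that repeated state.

State sequence: A -1-> F -0-> D -1-> F -1-> A -0-> B -0-> D -2-> D -2-> D -2-> D -1-> F
First repeat at step 3: F was already visited.

The earliest repeat is at step j = 3: N is in F, which it already visited at step i = 1.
With |Q| = 6, pigeonhole forces a state repeat no later than step 6; the substring read between the first and second visits to that state can be pumped.

F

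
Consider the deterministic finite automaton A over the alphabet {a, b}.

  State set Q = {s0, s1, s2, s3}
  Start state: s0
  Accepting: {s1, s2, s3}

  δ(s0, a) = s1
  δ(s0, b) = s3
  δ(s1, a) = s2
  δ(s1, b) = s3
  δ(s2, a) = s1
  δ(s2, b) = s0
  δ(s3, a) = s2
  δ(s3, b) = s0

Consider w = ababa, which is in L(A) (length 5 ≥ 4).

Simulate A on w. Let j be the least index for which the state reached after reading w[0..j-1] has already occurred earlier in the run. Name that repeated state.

State sequence: s0 -a-> s1 -b-> s3 -a-> s2 -b-> s0 -a-> s1
First repeat at step 4: s0 was already visited.

The earliest repeat is at step j = 4: A is in s0, which it already visited at step i = 0.
Pumping length from the standard proof: p = 4 (the number of states). The repeated state found above gives |xy| = j ≤ 4 and |y| = j − i ≥ 1.

s0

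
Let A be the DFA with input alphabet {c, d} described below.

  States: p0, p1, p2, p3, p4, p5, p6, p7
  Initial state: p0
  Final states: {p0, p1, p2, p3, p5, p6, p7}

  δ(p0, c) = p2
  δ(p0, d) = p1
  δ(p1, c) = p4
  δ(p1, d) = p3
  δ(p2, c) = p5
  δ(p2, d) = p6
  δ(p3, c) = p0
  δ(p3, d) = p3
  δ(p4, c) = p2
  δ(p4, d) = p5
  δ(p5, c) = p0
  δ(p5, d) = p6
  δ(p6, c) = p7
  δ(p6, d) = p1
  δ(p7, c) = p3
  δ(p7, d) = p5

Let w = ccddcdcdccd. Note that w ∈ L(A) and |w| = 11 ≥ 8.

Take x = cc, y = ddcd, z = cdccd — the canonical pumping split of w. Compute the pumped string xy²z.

ccddcdddcdcdccd

xy^2z = cc·ddcd·ddcd·cdccd = ccddcdddcdcdccd.
Reading y = ddcd takes A from p5 back to p5, so after x·y·y the machine is still in p5, and z then leads to the accepting state p6. Hence ccddcdddcdcdccd ∈ L(A).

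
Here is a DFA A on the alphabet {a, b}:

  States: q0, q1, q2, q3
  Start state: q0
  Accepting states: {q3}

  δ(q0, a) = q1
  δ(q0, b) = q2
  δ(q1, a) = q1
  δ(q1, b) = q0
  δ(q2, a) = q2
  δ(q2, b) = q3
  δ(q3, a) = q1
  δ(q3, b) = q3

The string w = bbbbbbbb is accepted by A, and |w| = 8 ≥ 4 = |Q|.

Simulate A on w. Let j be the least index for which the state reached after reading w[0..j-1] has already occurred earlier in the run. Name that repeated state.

q3

State sequence: q0 -b-> q2 -b-> q3 -b-> q3 -b-> q3 -b-> q3 -b-> q3 -b-> q3 -b-> q3
First repeat at step 3: q3 was already visited.

The earliest repeat is at step j = 3: A is in q3, which it already visited at step i = 2.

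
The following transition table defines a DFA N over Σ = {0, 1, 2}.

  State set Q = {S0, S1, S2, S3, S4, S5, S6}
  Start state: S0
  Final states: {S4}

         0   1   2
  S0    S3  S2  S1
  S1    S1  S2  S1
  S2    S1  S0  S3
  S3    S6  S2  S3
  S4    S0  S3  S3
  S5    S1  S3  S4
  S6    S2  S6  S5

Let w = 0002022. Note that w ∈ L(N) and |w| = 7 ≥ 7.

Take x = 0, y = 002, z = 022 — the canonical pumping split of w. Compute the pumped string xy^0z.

0022

xy⁰z = xz = 0·022 = 0022.
Reading y = 002 takes N from S3 back to S3, so after x the machine is still in S3, and z then leads to the accepting state S4. Hence 0022 ∈ L(N).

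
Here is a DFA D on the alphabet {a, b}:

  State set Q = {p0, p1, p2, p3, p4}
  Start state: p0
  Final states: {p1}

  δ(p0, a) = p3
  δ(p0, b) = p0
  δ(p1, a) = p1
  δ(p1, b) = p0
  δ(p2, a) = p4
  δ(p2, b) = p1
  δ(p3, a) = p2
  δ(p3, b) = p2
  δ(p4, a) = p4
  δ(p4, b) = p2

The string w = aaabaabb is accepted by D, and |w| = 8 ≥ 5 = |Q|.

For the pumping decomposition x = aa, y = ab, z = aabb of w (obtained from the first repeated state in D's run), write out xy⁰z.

aaaabb

xy⁰z = xz = aa·aabb = aaaabb.
Reading y = ab takes D from p2 back to p2, so after x the machine is still in p2, and z then leads to the accepting state p1. Hence aaaabb ∈ L(D).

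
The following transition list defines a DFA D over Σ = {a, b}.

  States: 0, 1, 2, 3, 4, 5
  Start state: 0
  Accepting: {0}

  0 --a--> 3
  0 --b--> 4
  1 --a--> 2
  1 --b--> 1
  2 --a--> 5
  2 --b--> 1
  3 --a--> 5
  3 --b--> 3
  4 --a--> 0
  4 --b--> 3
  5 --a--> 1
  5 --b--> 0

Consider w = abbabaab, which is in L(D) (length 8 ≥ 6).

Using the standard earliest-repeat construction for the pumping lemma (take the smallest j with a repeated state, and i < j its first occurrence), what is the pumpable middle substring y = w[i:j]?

b

Run of D on w = a b b a b a a b:
  step 0: 0  (start)
  step 1: 3  (read a: 0→3)
  step 2: 3  (read b: 3→3)   ← first repeat (3 seen earlier)
  step 3: 3  (read b: 3→3)
  step 4: 5  (read a: 3→5)
  step 5: 0  (read b: 5→0)
  step 6: 3  (read a: 0→3)
  step 7: 5  (read a: 3→5)
  step 8: 0  (read b: 5→0)

So i = 1, j = 2, giving x = w[0:1] = a, y = w[1:2] = b, z = w[2:8] = babaab.
Check: |xy| = 2 ≤ 6 and |y| = 1 ≥ 1. Reading y takes D from 3 back to 3, so every xyⁱz is accepted.
The DFA has 6 states, so the proof of the pumping lemma guarantees a repeated state among the first 6+1 visited; the segment between the two visits is the pumpable y.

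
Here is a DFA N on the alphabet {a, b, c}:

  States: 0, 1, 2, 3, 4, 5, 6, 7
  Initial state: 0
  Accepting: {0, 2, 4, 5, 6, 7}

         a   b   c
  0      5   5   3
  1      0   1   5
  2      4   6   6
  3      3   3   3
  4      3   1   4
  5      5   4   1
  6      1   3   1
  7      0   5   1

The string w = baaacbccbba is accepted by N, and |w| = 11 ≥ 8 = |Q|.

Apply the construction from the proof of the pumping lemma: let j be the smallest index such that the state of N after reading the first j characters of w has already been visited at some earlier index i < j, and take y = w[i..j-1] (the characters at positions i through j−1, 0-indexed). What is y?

State sequence: 0 -b-> 5 -a-> 5 -a-> 5 -a-> 5 -c-> 1 -b-> 1 -c-> 5 -c-> 1 -b-> 1 -b-> 1 -a-> 0
First repeat at step 2: 5 was already visited.

So i = 1, j = 2, giving x = w[0:1] = b, y = w[1:2] = a, z = w[2:11] = aacbccbba.
Check: |xy| = 2 ≤ 8 and |y| = 1 ≥ 1. Reading y takes N from 5 back to 5, so every xyⁱz is accepted.

a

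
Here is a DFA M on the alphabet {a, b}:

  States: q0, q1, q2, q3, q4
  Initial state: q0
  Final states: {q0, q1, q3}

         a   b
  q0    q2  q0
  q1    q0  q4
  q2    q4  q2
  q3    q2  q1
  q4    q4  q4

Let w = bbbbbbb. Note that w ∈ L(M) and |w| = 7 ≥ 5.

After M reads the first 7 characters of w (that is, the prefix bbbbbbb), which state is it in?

q0

Run of M on the first 7 characters of w = b b b b b b b:
  step 0: q0  (start)
  step 1: q0  (read b: q0→q0)
  step 2: q0  (read b: q0→q0)
  step 3: q0  (read b: q0→q0)
  step 4: q0  (read b: q0→q0)
  step 5: q0  (read b: q0→q0)
  step 6: q0  (read b: q0→q0)
  step 7: q0  (read b: q0→q0)

After reading 7 characters, M is in state q0.
(This kind of state-tracing is the core of the pumping-lemma construction: with 5 states, pigeonhole forces a repeat within the first 5 steps.)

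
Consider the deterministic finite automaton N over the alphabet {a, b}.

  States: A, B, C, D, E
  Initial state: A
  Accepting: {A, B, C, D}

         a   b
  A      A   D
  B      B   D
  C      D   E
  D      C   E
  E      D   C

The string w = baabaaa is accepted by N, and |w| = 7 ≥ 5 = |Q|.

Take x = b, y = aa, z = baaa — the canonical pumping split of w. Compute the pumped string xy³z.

baaaaaabaaa

xy^3z = b·aa·aa·aa·baaa = baaaaaabaaa.
Reading y = aa takes N from D back to D, so after x·y·y·y the machine is still in D, and z then leads to the accepting state D. Hence baaaaaabaaa ∈ L(N).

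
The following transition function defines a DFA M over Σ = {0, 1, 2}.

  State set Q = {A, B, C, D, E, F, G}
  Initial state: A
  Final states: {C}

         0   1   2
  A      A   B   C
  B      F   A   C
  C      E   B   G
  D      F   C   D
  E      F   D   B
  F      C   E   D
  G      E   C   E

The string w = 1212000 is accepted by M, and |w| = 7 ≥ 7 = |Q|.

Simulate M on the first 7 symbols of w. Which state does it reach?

Run of M on the first 7 characters of w = 1 2 1 2 0 0 0:
  step 0: A  (start)
  step 1: B  (read 1: A→B)
  step 2: C  (read 2: B→C)
  step 3: B  (read 1: C→B)
  step 4: C  (read 2: B→C)
  step 5: E  (read 0: C→E)
  step 6: F  (read 0: E→F)
  step 7: C  (read 0: F→C)

After reading 7 characters, M is in state C.
(This kind of state-tracing is the core of the pumping-lemma construction: with 7 states, pigeonhole forces a repeat within the first 7 steps.)

C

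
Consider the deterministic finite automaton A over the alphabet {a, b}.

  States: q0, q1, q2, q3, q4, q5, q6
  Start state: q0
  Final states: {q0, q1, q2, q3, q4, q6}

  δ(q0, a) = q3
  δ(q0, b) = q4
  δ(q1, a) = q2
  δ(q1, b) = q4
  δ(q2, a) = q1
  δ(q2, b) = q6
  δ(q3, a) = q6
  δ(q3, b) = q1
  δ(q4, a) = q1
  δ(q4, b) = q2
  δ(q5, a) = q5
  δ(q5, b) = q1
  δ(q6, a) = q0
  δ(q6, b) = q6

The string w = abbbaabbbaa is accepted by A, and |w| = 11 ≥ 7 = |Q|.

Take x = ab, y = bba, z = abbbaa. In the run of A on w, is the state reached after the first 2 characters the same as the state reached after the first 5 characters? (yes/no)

yes

Run of A on the first 5 characters of w = a b b b a:
  step 0: q0  (start)
  step 1: q3  (read a: q0→q3)
  step 2: q1  (read b: q3→q1)
  step 3: q4  (read b: q1→q4)
  step 4: q2  (read b: q4→q2)
  step 5: q1  (read a: q2→q1)

After x (step 2): q1. After xy (step 5): q1.
They match, so y = bba drives A around a cycle from q1 back to itself; pumping y any number of times keeps A in q1 before reading z, and xyⁱz ∈ L(A) for every i ≥ 0.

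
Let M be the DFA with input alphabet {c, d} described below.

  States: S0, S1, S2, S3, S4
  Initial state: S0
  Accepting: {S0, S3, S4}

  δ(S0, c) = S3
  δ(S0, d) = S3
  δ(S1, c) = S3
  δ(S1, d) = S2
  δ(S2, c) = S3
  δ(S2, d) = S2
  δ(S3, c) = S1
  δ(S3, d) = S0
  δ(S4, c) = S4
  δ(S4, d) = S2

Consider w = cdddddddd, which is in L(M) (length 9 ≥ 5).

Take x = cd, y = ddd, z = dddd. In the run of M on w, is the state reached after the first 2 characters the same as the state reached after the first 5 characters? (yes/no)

Run of M on the first 5 characters of w = c d d d d:
  step 0: S0  (start)
  step 1: S3  (read c: S0→S3)
  step 2: S0  (read d: S3→S0)
  step 3: S3  (read d: S0→S3)
  step 4: S0  (read d: S3→S0)
  step 5: S3  (read d: S0→S3)

After x (step 2): S0. After xy (step 5): S3.
They differ (S0 ≠ S3), so y is not a cycle from the state after x; this split is not the one the pumping-lemma construction produces, and pumping y need not keep the string in L(M).

no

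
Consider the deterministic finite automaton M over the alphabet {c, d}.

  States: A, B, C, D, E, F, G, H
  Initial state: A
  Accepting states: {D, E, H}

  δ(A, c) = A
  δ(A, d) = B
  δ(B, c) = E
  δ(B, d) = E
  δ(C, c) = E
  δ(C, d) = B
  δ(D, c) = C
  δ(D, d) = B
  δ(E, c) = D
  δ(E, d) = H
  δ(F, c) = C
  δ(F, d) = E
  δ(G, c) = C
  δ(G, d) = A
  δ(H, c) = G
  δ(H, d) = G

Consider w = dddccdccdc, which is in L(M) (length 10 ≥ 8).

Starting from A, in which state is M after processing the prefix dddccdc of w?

Run of M on the first 7 characters of w = d d d c c d c:
  step 0: A  (start)
  step 1: B  (read d: A→B)
  step 2: E  (read d: B→E)
  step 3: H  (read d: E→H)
  step 4: G  (read c: H→G)
  step 5: C  (read c: G→C)
  step 6: B  (read d: C→B)
  step 7: E  (read c: B→E)

After reading 7 characters, M is in state E.
(This kind of state-tracing is the core of the pumping-lemma construction: with 8 states, pigeonhole forces a repeat within the first 8 steps.)

E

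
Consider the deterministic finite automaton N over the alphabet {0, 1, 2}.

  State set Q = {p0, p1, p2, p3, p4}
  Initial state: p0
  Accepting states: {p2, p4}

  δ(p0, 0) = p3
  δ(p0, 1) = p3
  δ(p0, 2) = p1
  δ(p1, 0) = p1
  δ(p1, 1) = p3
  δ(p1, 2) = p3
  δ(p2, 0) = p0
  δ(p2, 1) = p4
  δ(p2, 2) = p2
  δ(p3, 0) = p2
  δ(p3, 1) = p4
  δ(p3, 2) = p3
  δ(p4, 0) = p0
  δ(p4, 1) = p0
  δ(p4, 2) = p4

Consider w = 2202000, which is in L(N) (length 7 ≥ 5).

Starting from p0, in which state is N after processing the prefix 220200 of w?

State sequence: p0 -2-> p1 -2-> p3 -0-> p2 -2-> p2 -0-> p0 -0-> p3

After reading 6 characters, N is in state p3.

p3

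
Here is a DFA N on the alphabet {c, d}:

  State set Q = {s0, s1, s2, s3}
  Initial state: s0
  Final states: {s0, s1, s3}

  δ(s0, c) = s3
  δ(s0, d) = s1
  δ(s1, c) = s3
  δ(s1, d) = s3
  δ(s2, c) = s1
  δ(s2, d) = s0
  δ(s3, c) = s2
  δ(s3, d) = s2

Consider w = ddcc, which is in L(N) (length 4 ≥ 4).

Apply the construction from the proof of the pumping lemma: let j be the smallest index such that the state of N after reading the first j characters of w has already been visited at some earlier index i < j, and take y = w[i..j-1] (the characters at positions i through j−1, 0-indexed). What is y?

State sequence: s0 -d-> s1 -d-> s3 -c-> s2 -c-> s1
First repeat at step 4: s1 was already visited.

So i = 1, j = 4, giving x = w[0:1] = d, y = w[1:4] = dcc, z = w[4:4] = ε.
Check: |xy| = 4 ≤ 4 and |y| = 3 ≥ 1. Reading y takes N from s1 back to s1, so every xyⁱz is accepted.

dcc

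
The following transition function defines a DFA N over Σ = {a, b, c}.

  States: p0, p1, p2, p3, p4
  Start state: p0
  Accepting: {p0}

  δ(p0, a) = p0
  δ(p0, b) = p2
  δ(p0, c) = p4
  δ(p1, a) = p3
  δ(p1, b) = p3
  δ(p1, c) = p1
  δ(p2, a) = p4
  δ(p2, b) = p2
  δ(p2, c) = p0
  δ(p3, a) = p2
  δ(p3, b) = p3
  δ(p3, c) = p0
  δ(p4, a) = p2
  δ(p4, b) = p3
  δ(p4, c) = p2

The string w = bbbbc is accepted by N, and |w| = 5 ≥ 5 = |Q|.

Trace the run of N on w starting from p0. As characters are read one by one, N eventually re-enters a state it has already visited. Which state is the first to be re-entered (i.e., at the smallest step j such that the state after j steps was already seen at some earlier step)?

Run of N on w = b b b b c:
  step 0: p0  (start)
  step 1: p2  (read b: p0→p2)
  step 2: p2  (read b: p2→p2)   ← first repeat (p2 seen earlier)
  step 3: p2  (read b: p2→p2)
  step 4: p2  (read b: p2→p2)
  step 5: p0  (read c: p2→p0)

The earliest repeat is at step j = 2: N is in p2, which it already visited at step i = 1.
With |Q| = 5, pigeonhole forces a state repeat no later than step 5; the substring read between the first and second visits to that state can be pumped.

p2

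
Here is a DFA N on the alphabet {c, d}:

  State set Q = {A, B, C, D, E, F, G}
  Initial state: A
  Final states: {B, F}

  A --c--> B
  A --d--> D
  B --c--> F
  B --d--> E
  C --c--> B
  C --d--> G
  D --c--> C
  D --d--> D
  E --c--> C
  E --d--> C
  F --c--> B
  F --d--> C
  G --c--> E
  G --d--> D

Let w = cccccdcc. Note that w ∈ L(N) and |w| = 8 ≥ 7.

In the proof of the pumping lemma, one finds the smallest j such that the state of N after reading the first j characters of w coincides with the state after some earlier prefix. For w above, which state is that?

Run of N on w = c c c c c d c c:
  step 0: A  (start)
  step 1: B  (read c: A→B)
  step 2: F  (read c: B→F)
  step 3: B  (read c: F→B)   ← first repeat (B seen earlier)
  step 4: F  (read c: B→F)
  step 5: B  (read c: F→B)
  step 6: E  (read d: B→E)
  step 7: C  (read c: E→C)
  step 8: B  (read c: C→B)

The earliest repeat is at step j = 3: N is in B, which it already visited at step i = 1.
The DFA has 7 states, so the proof of the pumping lemma guarantees a repeated state among the first 7+1 visited; the segment between the two visits is the pumpable y.

B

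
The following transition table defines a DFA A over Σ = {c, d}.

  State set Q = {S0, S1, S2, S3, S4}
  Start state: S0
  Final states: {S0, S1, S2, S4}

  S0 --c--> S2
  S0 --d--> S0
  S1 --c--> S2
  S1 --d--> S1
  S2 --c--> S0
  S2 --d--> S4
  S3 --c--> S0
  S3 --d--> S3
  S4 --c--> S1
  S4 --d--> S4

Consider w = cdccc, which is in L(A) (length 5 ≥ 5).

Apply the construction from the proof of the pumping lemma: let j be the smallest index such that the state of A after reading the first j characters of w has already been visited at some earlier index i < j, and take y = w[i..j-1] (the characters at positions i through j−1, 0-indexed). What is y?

dcc

Run of A on w = c d c c c:
  step 0: S0  (start)
  step 1: S2  (read c: S0→S2)
  step 2: S4  (read d: S2→S4)
  step 3: S1  (read c: S4→S1)
  step 4: S2  (read c: S1→S2)   ← first repeat (S2 seen earlier)
  step 5: S0  (read c: S2→S0)

So i = 1, j = 4, giving x = w[0:1] = c, y = w[1:4] = dcc, z = w[4:5] = c.
Check: |xy| = 4 ≤ 5 and |y| = 3 ≥ 1. Reading y takes A from S2 back to S2, so every xyⁱz is accepted.
Pumping length from the standard proof: p = 5 (the number of states). The repeated state found above gives |xy| = j ≤ 5 and |y| = j − i ≥ 1.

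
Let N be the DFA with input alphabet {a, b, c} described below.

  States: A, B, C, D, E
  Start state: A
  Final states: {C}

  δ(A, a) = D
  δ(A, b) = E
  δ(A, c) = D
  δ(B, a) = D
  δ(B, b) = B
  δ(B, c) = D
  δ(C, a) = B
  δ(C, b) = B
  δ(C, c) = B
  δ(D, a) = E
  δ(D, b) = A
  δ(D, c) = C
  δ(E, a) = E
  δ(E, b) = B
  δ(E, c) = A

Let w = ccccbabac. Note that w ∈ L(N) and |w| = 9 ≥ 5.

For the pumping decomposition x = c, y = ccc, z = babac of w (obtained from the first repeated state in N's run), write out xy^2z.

cccccccbabac

xy^2z = c·ccc·ccc·babac = cccccccbabac.
Reading y = ccc takes N from D back to D, so after x·y·y the machine is still in D, and z then leads to the accepting state C. Hence cccccccbabac ∈ L(N).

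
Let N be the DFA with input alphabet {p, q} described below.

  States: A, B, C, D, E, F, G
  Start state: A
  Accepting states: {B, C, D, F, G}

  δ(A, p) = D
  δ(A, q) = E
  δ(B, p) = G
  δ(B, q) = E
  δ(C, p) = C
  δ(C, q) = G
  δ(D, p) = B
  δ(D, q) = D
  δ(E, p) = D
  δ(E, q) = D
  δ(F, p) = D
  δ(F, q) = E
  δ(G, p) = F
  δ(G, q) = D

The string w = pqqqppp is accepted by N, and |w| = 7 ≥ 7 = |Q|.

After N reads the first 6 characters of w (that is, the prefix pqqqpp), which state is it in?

Run of N on the first 6 characters of w = p q q q p p:
  step 0: A  (start)
  step 1: D  (read p: A→D)
  step 2: D  (read q: D→D)
  step 3: D  (read q: D→D)
  step 4: D  (read q: D→D)
  step 5: B  (read p: D→B)
  step 6: G  (read p: B→G)

After reading 6 characters, N is in state G.
(This kind of state-tracing is the core of the pumping-lemma construction: with 7 states, pigeonhole forces a repeat within the first 7 steps.)

G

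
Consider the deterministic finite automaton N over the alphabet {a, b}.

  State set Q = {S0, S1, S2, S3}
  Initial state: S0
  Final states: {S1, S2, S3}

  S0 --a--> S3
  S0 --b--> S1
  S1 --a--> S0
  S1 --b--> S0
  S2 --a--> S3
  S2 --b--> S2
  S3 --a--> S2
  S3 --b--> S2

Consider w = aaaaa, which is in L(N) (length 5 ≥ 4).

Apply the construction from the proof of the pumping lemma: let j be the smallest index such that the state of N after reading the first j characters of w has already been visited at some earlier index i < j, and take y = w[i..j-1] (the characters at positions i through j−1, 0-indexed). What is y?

Run of N on w = a a a a a:
  step 0: S0  (start)
  step 1: S3  (read a: S0→S3)
  step 2: S2  (read a: S3→S2)
  step 3: S3  (read a: S2→S3)   ← first repeat (S3 seen earlier)
  step 4: S2  (read a: S3→S2)
  step 5: S3  (read a: S2→S3)

So i = 1, j = 3, giving x = w[0:1] = a, y = w[1:3] = aa, z = w[3:5] = aa.
Check: |xy| = 3 ≤ 4 and |y| = 2 ≥ 1. Reading y takes N from S3 back to S3, so every xyⁱz is accepted.

aa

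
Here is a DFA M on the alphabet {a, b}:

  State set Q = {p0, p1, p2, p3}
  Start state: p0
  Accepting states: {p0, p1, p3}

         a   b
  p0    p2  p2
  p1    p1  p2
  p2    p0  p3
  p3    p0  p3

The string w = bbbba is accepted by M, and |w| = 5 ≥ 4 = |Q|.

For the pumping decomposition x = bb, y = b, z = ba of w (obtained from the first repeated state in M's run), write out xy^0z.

xy⁰z = xz = bb·ba = bbba.
Reading y = b takes M from p3 back to p3, so after x the machine is still in p3, and z then leads to the accepting state p0. Hence bbba ∈ L(M).

bbba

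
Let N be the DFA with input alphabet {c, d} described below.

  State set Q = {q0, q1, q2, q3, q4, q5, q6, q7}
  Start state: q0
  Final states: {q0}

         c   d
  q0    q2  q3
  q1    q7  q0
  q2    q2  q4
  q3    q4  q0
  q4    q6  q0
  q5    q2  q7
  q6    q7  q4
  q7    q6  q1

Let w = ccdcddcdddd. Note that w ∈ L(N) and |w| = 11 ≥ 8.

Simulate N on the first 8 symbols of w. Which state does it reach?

Run of N on the first 8 characters of w = c c d c d d c d:
  step 0: q0  (start)
  step 1: q2  (read c: q0→q2)
  step 2: q2  (read c: q2→q2)
  step 3: q4  (read d: q2→q4)
  step 4: q6  (read c: q4→q6)
  step 5: q4  (read d: q6→q4)
  step 6: q0  (read d: q4→q0)
  step 7: q2  (read c: q0→q2)
  step 8: q4  (read d: q2→q4)

After reading 8 characters, N is in state q4.

q4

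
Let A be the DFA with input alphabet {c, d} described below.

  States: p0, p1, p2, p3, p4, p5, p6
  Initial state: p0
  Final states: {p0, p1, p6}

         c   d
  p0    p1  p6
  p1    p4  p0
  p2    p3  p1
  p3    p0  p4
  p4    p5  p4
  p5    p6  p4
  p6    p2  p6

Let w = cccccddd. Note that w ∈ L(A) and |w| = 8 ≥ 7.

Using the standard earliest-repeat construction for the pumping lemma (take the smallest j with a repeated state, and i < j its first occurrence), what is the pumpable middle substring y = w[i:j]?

ccccd

Run of A on w = c c c c c d d d:
  step 0: p0  (start)
  step 1: p1  (read c: p0→p1)
  step 2: p4  (read c: p1→p4)
  step 3: p5  (read c: p4→p5)
  step 4: p6  (read c: p5→p6)
  step 5: p2  (read c: p6→p2)
  step 6: p1  (read d: p2→p1)   ← first repeat (p1 seen earlier)
  step 7: p0  (read d: p1→p0)
  step 8: p6  (read d: p0→p6)

So i = 1, j = 6, giving x = w[0:1] = c, y = w[1:6] = ccccd, z = w[6:8] = dd.
Check: |xy| = 6 ≤ 7 and |y| = 5 ≥ 1. Reading y takes A from p1 back to p1, so every xyⁱz is accepted.
The DFA has 7 states, so the proof of the pumping lemma guarantees a repeated state among the first 7+1 visited; the segment between the two visits is the pumpable y.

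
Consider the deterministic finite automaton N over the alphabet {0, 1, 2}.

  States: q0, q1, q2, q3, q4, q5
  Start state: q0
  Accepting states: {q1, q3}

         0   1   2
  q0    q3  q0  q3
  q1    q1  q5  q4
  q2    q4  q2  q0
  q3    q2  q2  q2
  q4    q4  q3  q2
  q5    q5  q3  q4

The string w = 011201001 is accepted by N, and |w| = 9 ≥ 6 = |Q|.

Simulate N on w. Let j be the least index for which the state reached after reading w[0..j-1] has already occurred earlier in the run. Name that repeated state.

q2

State sequence: q0 -0-> q3 -1-> q2 -1-> q2 -2-> q0 -0-> q3 -1-> q2 -0-> q4 -0-> q4 -1-> q3
First repeat at step 3: q2 was already visited.

The earliest repeat is at step j = 3: N is in q2, which it already visited at step i = 2.
The DFA has 6 states, so the proof of the pumping lemma guarantees a repeated state among the first 6+1 visited; the segment between the two visits is the pumpable y.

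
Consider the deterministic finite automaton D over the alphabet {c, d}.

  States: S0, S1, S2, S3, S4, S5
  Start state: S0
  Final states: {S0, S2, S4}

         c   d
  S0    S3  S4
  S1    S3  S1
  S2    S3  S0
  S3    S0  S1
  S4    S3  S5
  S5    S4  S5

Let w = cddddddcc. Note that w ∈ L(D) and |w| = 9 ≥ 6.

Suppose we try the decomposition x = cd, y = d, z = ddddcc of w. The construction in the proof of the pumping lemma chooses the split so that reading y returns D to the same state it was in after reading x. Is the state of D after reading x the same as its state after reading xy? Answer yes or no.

yes

Run of D on the first 3 characters of w = c d d:
  step 0: S0  (start)
  step 1: S3  (read c: S0→S3)
  step 2: S1  (read d: S3→S1)
  step 3: S1  (read d: S1→S1)

After x (step 2): S1. After xy (step 3): S1.
They match, so y = d drives D around a cycle from S1 back to itself; pumping y any number of times keeps D in S1 before reading z, and xyⁱz ∈ L(D) for every i ≥ 0.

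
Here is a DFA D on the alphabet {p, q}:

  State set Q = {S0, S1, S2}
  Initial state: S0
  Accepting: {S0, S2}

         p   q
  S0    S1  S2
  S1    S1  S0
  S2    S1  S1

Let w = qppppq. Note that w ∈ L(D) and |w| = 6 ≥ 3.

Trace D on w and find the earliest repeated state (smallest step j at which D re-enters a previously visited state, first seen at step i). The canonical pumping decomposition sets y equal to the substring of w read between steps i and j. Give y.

Run of D on w = q p p p p q:
  step 0: S0  (start)
  step 1: S2  (read q: S0→S2)
  step 2: S1  (read p: S2→S1)
  step 3: S1  (read p: S1→S1)   ← first repeat (S1 seen earlier)
  step 4: S1  (read p: S1→S1)
  step 5: S1  (read p: S1→S1)
  step 6: S0  (read q: S1→S0)

So i = 2, j = 3, giving x = w[0:2] = qp, y = w[2:3] = p, z = w[3:6] = ppq.
Check: |xy| = 3 ≤ 3 and |y| = 1 ≥ 1. Reading y takes D from S1 back to S1, so every xyⁱz is accepted.

p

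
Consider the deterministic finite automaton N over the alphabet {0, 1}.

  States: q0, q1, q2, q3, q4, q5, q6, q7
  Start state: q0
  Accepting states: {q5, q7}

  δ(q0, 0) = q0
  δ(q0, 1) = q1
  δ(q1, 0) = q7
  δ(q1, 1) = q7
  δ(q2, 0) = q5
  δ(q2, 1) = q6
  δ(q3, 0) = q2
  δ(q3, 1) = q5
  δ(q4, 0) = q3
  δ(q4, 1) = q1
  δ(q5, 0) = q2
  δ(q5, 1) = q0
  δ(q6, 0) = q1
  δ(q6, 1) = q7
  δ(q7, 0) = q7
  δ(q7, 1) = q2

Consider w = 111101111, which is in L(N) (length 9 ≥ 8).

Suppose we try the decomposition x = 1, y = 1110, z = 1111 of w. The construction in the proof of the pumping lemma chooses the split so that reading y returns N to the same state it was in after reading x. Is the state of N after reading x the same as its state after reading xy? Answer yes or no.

Run of N on the first 5 characters of w = 1 1 1 1 0:
  step 0: q0  (start)
  step 1: q1  (read 1: q0→q1)
  step 2: q7  (read 1: q1→q7)
  step 3: q2  (read 1: q7→q2)
  step 4: q6  (read 1: q2→q6)
  step 5: q1  (read 0: q6→q1)

After x (step 1): q1. After xy (step 5): q1.
They match, so y = 1110 drives N around a cycle from q1 back to itself; pumping y any number of times keeps N in q1 before reading z, and xyⁱz ∈ L(N) for every i ≥ 0.

yes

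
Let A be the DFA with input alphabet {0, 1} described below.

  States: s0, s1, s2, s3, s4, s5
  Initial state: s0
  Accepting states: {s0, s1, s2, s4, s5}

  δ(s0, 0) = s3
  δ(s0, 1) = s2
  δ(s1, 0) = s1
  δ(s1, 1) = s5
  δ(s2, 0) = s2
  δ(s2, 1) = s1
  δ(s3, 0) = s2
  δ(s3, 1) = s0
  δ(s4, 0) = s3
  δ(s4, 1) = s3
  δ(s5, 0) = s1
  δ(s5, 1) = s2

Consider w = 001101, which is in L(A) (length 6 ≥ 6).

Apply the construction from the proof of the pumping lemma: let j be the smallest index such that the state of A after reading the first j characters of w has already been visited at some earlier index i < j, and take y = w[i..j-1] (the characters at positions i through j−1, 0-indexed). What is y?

Run of A on w = 0 0 1 1 0 1:
  step 0: s0  (start)
  step 1: s3  (read 0: s0→s3)
  step 2: s2  (read 0: s3→s2)
  step 3: s1  (read 1: s2→s1)
  step 4: s5  (read 1: s1→s5)
  step 5: s1  (read 0: s5→s1)   ← first repeat (s1 seen earlier)
  step 6: s5  (read 1: s1→s5)

So i = 3, j = 5, giving x = w[0:3] = 001, y = w[3:5] = 10, z = w[5:6] = 1.
Check: |xy| = 5 ≤ 6 and |y| = 2 ≥ 1. Reading y takes A from s1 back to s1, so every xyⁱz is accepted.
Since A has 6 states, any run of length ≥ 6 visits 6+1 states, so by pigeonhole some state repeats within the first 6 steps — that repeat gives the pumpable loop.

10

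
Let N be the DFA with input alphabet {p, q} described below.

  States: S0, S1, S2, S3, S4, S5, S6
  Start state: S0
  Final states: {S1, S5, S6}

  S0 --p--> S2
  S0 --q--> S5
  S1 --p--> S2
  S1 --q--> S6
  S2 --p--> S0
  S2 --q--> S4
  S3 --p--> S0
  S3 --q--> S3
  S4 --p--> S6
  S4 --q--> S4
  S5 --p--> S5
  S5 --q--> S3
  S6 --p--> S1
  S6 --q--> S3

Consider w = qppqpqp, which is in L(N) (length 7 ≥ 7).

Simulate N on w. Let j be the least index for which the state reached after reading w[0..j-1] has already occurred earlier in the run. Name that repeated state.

S5

Run of N on w = q p p q p q p:
  step 0: S0  (start)
  step 1: S5  (read q: S0→S5)
  step 2: S5  (read p: S5→S5)   ← first repeat (S5 seen earlier)
  step 3: S5  (read p: S5→S5)
  step 4: S3  (read q: S5→S3)
  step 5: S0  (read p: S3→S0)
  step 6: S5  (read q: S0→S5)
  step 7: S5  (read p: S5→S5)

The earliest repeat is at step j = 2: N is in S5, which it already visited at step i = 1.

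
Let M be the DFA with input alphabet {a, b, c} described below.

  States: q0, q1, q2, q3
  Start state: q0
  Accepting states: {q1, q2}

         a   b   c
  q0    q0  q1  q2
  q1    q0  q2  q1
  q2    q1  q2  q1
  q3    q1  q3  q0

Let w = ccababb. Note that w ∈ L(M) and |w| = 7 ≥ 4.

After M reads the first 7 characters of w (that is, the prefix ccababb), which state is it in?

State sequence: q0 -c-> q2 -c-> q1 -a-> q0 -b-> q1 -a-> q0 -b-> q1 -b-> q2

After reading 7 characters, M is in state q2.

q2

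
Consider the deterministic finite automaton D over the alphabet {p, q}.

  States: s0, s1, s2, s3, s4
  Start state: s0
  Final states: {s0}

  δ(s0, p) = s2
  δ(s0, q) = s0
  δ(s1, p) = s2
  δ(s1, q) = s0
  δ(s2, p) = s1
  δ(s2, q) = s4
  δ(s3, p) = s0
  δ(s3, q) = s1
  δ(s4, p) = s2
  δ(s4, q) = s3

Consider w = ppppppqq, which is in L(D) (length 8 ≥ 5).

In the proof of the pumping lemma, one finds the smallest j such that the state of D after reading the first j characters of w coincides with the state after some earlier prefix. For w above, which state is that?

State sequence: s0 -p-> s2 -p-> s1 -p-> s2 -p-> s1 -p-> s2 -p-> s1 -q-> s0 -q-> s0
First repeat at step 3: s2 was already visited.

The earliest repeat is at step j = 3: D is in s2, which it already visited at step i = 1.
The DFA has 5 states, so the proof of the pumping lemma guarantees a repeated state among the first 5+1 visited; the segment between the two visits is the pumpable y.

s2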